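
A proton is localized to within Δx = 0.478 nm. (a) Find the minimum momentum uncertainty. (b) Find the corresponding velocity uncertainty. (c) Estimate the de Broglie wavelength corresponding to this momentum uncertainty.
(a) Δp_min = 1.103 × 10^-25 kg·m/s
(b) Δv_min = 65.951 m/s
(c) λ_dB = 6.007 nm

Step-by-step:

(a) From the uncertainty principle:
Δp_min = ℏ/(2Δx) = (1.055e-34 J·s)/(2 × 4.780e-10 m) = 1.103e-25 kg·m/s

(b) The velocity uncertainty:
Δv = Δp/m = (1.103e-25 kg·m/s)/(1.673e-27 kg) = 6.595e+01 m/s = 65.951 m/s

(c) The de Broglie wavelength for this momentum:
λ = h/p = (6.626e-34 J·s)/(1.103e-25 kg·m/s) = 6.007e-09 m = 6.007 nm

Note: The de Broglie wavelength is comparable to the localization size, as expected from wave-particle duality.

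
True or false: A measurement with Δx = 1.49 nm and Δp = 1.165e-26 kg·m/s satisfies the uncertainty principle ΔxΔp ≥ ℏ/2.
No, it violates the uncertainty principle (impossible measurement).

Calculate the product ΔxΔp:
ΔxΔp = (1.490e-09 m) × (1.165e-26 kg·m/s)
ΔxΔp = 1.736e-35 J·s

Compare to the minimum allowed value ℏ/2:
ℏ/2 = 5.273e-35 J·s

Since ΔxΔp = 1.736e-35 J·s < 5.273e-35 J·s = ℏ/2,
the measurement violates the uncertainty principle.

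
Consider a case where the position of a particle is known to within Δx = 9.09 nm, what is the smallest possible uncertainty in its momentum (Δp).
5.801 × 10^-27 kg·m/s

Using the Heisenberg uncertainty principle:
ΔxΔp ≥ ℏ/2

The minimum uncertainty in momentum is:
Δp_min = ℏ/(2Δx)
Δp_min = (1.055e-34 J·s) / (2 × 9.090e-09 m)
Δp_min = 5.801e-27 kg·m/s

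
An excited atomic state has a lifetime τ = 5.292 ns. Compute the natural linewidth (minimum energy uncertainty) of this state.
62.189 neV

Using the energy-time uncertainty principle:
ΔEΔt ≥ ℏ/2

The lifetime τ represents the time uncertainty Δt.
The natural linewidth (minimum energy uncertainty) is:

ΔE = ℏ/(2τ)
ΔE = (1.055e-34 J·s) / (2 × 5.292e-09 s)
ΔE = 9.964e-27 J = 62.189 neV

This natural linewidth limits the precision of spectroscopic measurements.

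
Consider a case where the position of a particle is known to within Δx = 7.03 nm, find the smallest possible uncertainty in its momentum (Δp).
7.501 × 10^-27 kg·m/s

Using the Heisenberg uncertainty principle:
ΔxΔp ≥ ℏ/2

The minimum uncertainty in momentum is:
Δp_min = ℏ/(2Δx)
Δp_min = (1.055e-34 J·s) / (2 × 7.030e-09 m)
Δp_min = 7.501e-27 kg·m/s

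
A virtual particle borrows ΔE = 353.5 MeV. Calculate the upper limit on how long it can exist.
9.310 × 10^-25 s

Using the energy-time uncertainty principle:
ΔEΔt ≥ ℏ/2

For a virtual particle borrowing energy ΔE, the maximum lifetime is:
Δt_max = ℏ/(2ΔE)

Converting energy:
ΔE = 353.5 MeV = 5.664e-11 J

Δt_max = (1.055e-34 J·s) / (2 × 5.664e-11 J)
Δt_max = 9.310e-25 s = 9.310 × 10^-25 s

Virtual particles with higher borrowed energy exist for shorter times.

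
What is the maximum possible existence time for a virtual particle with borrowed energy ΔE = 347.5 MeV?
9.471 × 10^-25 s

Using the energy-time uncertainty principle:
ΔEΔt ≥ ℏ/2

For a virtual particle borrowing energy ΔE, the maximum lifetime is:
Δt_max = ℏ/(2ΔE)

Converting energy:
ΔE = 347.5 MeV = 5.568e-11 J

Δt_max = (1.055e-34 J·s) / (2 × 5.568e-11 J)
Δt_max = 9.471e-25 s = 9.471 × 10^-25 s

Virtual particles with higher borrowed energy exist for shorter times.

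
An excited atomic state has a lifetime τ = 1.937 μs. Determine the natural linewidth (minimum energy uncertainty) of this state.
169.905 peV

Using the energy-time uncertainty principle:
ΔEΔt ≥ ℏ/2

The lifetime τ represents the time uncertainty Δt.
The natural linewidth (minimum energy uncertainty) is:

ΔE = ℏ/(2τ)
ΔE = (1.055e-34 J·s) / (2 × 1.937e-06 s)
ΔE = 2.722e-29 J = 169.905 peV

This natural linewidth limits the precision of spectroscopic measurements.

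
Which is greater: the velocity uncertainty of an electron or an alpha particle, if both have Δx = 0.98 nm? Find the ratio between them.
The electron has the larger minimum velocity uncertainty, by a ratio of 7294.3.

For both particles, Δp_min = ℏ/(2Δx) = 5.380e-26 kg·m/s (same for both).

The velocity uncertainty is Δv = Δp/m:
- electron: Δv = 5.380e-26 / 9.109e-31 = 5.907e+04 m/s = 59.065 km/s
- alpha particle: Δv = 5.380e-26 / 6.645e-27 = 8.097e+00 m/s = 8.097 m/s

Ratio: 5.907e+04 / 8.097e+00 = 7294.3

The lighter particle has larger velocity uncertainty because Δv ∝ 1/m.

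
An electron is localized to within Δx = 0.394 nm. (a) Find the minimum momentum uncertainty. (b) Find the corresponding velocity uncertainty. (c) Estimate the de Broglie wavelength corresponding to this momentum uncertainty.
(a) Δp_min = 1.338 × 10^-25 kg·m/s
(b) Δv_min = 146.913 km/s
(c) λ_dB = 4.951 nm

Step-by-step:

(a) From the uncertainty principle:
Δp_min = ℏ/(2Δx) = (1.055e-34 J·s)/(2 × 3.940e-10 m) = 1.338e-25 kg·m/s

(b) The velocity uncertainty:
Δv = Δp/m = (1.338e-25 kg·m/s)/(9.109e-31 kg) = 1.469e+05 m/s = 146.913 km/s

(c) The de Broglie wavelength for this momentum:
λ = h/p = (6.626e-34 J·s)/(1.338e-25 kg·m/s) = 4.951e-09 m = 4.951 nm

Note: The de Broglie wavelength is comparable to the localization size, as expected from wave-particle duality.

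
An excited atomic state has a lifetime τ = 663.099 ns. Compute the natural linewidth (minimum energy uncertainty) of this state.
496.315 peV

Using the energy-time uncertainty principle:
ΔEΔt ≥ ℏ/2

The lifetime τ represents the time uncertainty Δt.
The natural linewidth (minimum energy uncertainty) is:

ΔE = ℏ/(2τ)
ΔE = (1.055e-34 J·s) / (2 × 6.631e-07 s)
ΔE = 7.952e-29 J = 496.315 peV

This natural linewidth limits the precision of spectroscopic measurements.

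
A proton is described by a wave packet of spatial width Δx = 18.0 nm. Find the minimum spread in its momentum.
2.929 × 10^-27 kg·m/s

For a wave packet, the spatial width Δx and momentum spread Δp are related by the uncertainty principle:
ΔxΔp ≥ ℏ/2

The minimum momentum spread is:
Δp_min = ℏ/(2Δx)
Δp_min = (1.055e-34 J·s) / (2 × 1.800e-08 m)
Δp_min = 2.929e-27 kg·m/s

A wave packet cannot have both a well-defined position and well-defined momentum.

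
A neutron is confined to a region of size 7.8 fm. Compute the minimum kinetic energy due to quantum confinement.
85.146 keV

Using the uncertainty principle:

1. Position uncertainty: Δx ≈ 7.800e-15 m
2. Minimum momentum uncertainty: Δp = ℏ/(2Δx) = 6.760e-21 kg·m/s
3. Minimum kinetic energy:
   KE = (Δp)²/(2m) = (6.760e-21)²/(2 × 1.675e-27 kg)
   KE = 1.364e-14 J = 85.146 keV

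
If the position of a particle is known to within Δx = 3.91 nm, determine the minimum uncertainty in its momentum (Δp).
1.349 × 10^-26 kg·m/s

Using the Heisenberg uncertainty principle:
ΔxΔp ≥ ℏ/2

The minimum uncertainty in momentum is:
Δp_min = ℏ/(2Δx)
Δp_min = (1.055e-34 J·s) / (2 × 3.910e-09 m)
Δp_min = 1.349e-26 kg·m/s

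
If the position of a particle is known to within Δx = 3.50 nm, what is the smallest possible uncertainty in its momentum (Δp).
1.507 × 10^-26 kg·m/s

Using the Heisenberg uncertainty principle:
ΔxΔp ≥ ℏ/2

The minimum uncertainty in momentum is:
Δp_min = ℏ/(2Δx)
Δp_min = (1.055e-34 J·s) / (2 × 3.500e-09 m)
Δp_min = 1.507e-26 kg·m/s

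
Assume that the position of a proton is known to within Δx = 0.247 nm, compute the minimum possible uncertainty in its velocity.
127.630 m/s

Using the Heisenberg uncertainty principle and Δp = mΔv:
ΔxΔp ≥ ℏ/2
Δx(mΔv) ≥ ℏ/2

The minimum uncertainty in velocity is:
Δv_min = ℏ/(2mΔx)
Δv_min = (1.055e-34 J·s) / (2 × 1.673e-27 kg × 2.470e-10 m)
Δv_min = 1.276e+02 m/s = 127.630 m/s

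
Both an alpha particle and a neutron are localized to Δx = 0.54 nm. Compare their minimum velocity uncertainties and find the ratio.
The neutron has the larger minimum velocity uncertainty, by a ratio of 4.0.

For both particles, Δp_min = ℏ/(2Δx) = 9.765e-26 kg·m/s (same for both).

The velocity uncertainty is Δv = Δp/m:
- alpha particle: Δv = 9.765e-26 / 6.645e-27 = 1.470e+01 m/s = 14.695 m/s
- neutron: Δv = 9.765e-26 / 1.675e-27 = 5.830e+01 m/s = 58.298 m/s

Ratio: 5.830e+01 / 1.470e+01 = 4.0

The lighter particle has larger velocity uncertainty because Δv ∝ 1/m.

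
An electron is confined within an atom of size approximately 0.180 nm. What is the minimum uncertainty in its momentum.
2.929 × 10^-25 kg·m/s

Using the Heisenberg uncertainty principle:
ΔxΔp ≥ ℏ/2

With Δx ≈ L = 1.800e-10 m (the confinement size):
Δp_min = ℏ/(2Δx)
Δp_min = (1.055e-34 J·s) / (2 × 1.800e-10 m)
Δp_min = 2.929e-25 kg·m/s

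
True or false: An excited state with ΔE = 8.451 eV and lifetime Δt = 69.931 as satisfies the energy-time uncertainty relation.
Yes, it satisfies the uncertainty relation.

Calculate the product ΔEΔt:
ΔE = 8.451 eV = 1.354e-18 J
ΔEΔt = (1.354e-18 J) × (6.993e-17 s)
ΔEΔt = 9.469e-35 J·s

Compare to the minimum allowed value ℏ/2:
ℏ/2 = 5.273e-35 J·s

Since ΔEΔt = 9.469e-35 J·s ≥ 5.273e-35 J·s = ℏ/2,
this satisfies the uncertainty relation.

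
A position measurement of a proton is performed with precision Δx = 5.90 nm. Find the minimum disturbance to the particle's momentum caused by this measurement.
8.937 × 10^-27 kg·m/s

The uncertainty principle implies that measuring position disturbs momentum:
ΔxΔp ≥ ℏ/2

When we measure position with precision Δx, we necessarily introduce a momentum uncertainty:
Δp ≥ ℏ/(2Δx)
Δp_min = (1.055e-34 J·s) / (2 × 5.900e-09 m)
Δp_min = 8.937e-27 kg·m/s

The more precisely we measure position, the greater the momentum disturbance.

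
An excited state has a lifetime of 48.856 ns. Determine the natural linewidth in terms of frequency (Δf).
1.629 MHz

Using the energy-time uncertainty principle and E = hf:
ΔEΔt ≥ ℏ/2
hΔf·Δt ≥ ℏ/2

The minimum frequency uncertainty is:
Δf = ℏ/(2hτ) = 1/(4πτ)
Δf = 1/(4π × 4.886e-08 s)
Δf = 1.629e+06 Hz = 1.629 MHz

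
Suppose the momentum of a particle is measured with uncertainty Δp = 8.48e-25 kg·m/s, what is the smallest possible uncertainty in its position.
62.180 pm

Using the Heisenberg uncertainty principle:
ΔxΔp ≥ ℏ/2

The minimum uncertainty in position is:
Δx_min = ℏ/(2Δp)
Δx_min = (1.055e-34 J·s) / (2 × 8.480e-25 kg·m/s)
Δx_min = 6.218e-11 m = 62.180 pm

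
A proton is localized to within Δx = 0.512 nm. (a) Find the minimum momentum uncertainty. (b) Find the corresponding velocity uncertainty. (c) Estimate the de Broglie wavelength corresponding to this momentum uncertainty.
(a) Δp_min = 1.030 × 10^-25 kg·m/s
(b) Δv_min = 61.571 m/s
(c) λ_dB = 6.434 nm

Step-by-step:

(a) From the uncertainty principle:
Δp_min = ℏ/(2Δx) = (1.055e-34 J·s)/(2 × 5.120e-10 m) = 1.030e-25 kg·m/s

(b) The velocity uncertainty:
Δv = Δp/m = (1.030e-25 kg·m/s)/(1.673e-27 kg) = 6.157e+01 m/s = 61.571 m/s

(c) The de Broglie wavelength for this momentum:
λ = h/p = (6.626e-34 J·s)/(1.030e-25 kg·m/s) = 6.434e-09 m = 6.434 nm

Note: The de Broglie wavelength is comparable to the localization size, as expected from wave-particle duality.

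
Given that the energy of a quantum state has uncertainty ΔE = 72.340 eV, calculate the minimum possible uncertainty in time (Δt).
4.549 as

Using the energy-time uncertainty principle:
ΔEΔt ≥ ℏ/2

The minimum uncertainty in time is:
Δt_min = ℏ/(2ΔE)
Δt_min = (1.055e-34 J·s) / (2 × 1.159e-17 J)
Δt_min = 4.549e-18 s = 4.549 as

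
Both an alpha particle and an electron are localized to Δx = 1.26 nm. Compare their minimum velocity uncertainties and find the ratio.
The electron has the larger minimum velocity uncertainty, by a ratio of 7294.3.

For both particles, Δp_min = ℏ/(2Δx) = 4.185e-26 kg·m/s (same for both).

The velocity uncertainty is Δv = Δp/m:
- alpha particle: Δv = 4.185e-26 / 6.645e-27 = 6.298e+00 m/s = 6.298 m/s
- electron: Δv = 4.185e-26 / 9.109e-31 = 4.594e+04 m/s = 45.940 km/s

Ratio: 4.594e+04 / 6.298e+00 = 7294.3

The lighter particle has larger velocity uncertainty because Δv ∝ 1/m.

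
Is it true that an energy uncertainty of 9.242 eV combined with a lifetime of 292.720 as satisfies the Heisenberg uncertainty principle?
Yes, it satisfies the uncertainty relation.

Calculate the product ΔEΔt:
ΔE = 9.242 eV = 1.481e-18 J
ΔEΔt = (1.481e-18 J) × (2.927e-16 s)
ΔEΔt = 4.334e-34 J·s

Compare to the minimum allowed value ℏ/2:
ℏ/2 = 5.273e-35 J·s

Since ΔEΔt = 4.334e-34 J·s ≥ 5.273e-35 J·s = ℏ/2,
this satisfies the uncertainty relation.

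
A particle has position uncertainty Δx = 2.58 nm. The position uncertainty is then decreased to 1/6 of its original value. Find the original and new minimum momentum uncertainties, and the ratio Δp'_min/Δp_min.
Original Δp_min = 2.044 × 10^-26 kg·m/s; new Δp'_min = 1.226 × 10^-25 kg·m/s; ratio Δp'_min/Δp_min = 6.

From the uncertainty principle ΔxΔp ≥ ℏ/2, the minimum momentum uncertainty is Δp_min = ℏ/(2Δx).

Original (Δx = 2.58 nm = 2.580e-09 m):
Δp_min = (1.055e-34 J·s)/(2 × 2.580e-09 m) = 2.044e-26 kg·m/s

When Δx → (1/6)Δx:
Δp'_min = ℏ/(2 × (1/6)Δx) = 6 × ℏ/(2Δx) = 6 × Δp_min
Δp'_min = 6 × 2.044e-26 kg·m/s = 1.226e-25 kg·m/s

Since Δp_min ∝ 1/Δx, when Δx is decreased to 1/6 of its original value, Δp_min increases to 6 times its original value.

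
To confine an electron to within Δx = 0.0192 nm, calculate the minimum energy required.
25.838 eV

Localizing a particle requires giving it sufficient momentum uncertainty:

1. From uncertainty principle: Δp ≥ ℏ/(2Δx)
   Δp_min = (1.055e-34 J·s) / (2 × 1.920e-11 m)
   Δp_min = 2.746e-24 kg·m/s

2. This momentum uncertainty corresponds to kinetic energy:
   KE ≈ (Δp)²/(2m) = (2.746e-24)²/(2 × 9.109e-31 kg)
   KE = 4.140e-18 J = 25.838 eV

Tighter localization requires more energy.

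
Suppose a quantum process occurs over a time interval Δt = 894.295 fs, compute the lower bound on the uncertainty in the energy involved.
368.006 μeV

Using the energy-time uncertainty principle:
ΔEΔt ≥ ℏ/2

The minimum uncertainty in energy is:
ΔE_min = ℏ/(2Δt)
ΔE_min = (1.055e-34 J·s) / (2 × 8.943e-13 s)
ΔE_min = 5.896e-23 J = 368.006 μeV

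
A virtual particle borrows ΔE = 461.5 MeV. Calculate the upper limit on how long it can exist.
7.131 × 10^-25 s

Using the energy-time uncertainty principle:
ΔEΔt ≥ ℏ/2

For a virtual particle borrowing energy ΔE, the maximum lifetime is:
Δt_max = ℏ/(2ΔE)

Converting energy:
ΔE = 461.5 MeV = 7.394e-11 J

Δt_max = (1.055e-34 J·s) / (2 × 7.394e-11 J)
Δt_max = 7.131e-25 s = 7.131 × 10^-25 s

Virtual particles with higher borrowed energy exist for shorter times.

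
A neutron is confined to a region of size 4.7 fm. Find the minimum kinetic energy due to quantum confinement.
234.509 keV

Using the uncertainty principle:

1. Position uncertainty: Δx ≈ 4.700e-15 m
2. Minimum momentum uncertainty: Δp = ℏ/(2Δx) = 1.122e-20 kg·m/s
3. Minimum kinetic energy:
   KE = (Δp)²/(2m) = (1.122e-20)²/(2 × 1.675e-27 kg)
   KE = 3.757e-14 J = 234.509 keV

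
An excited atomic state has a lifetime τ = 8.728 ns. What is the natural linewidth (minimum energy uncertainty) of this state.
37.707 neV

Using the energy-time uncertainty principle:
ΔEΔt ≥ ℏ/2

The lifetime τ represents the time uncertainty Δt.
The natural linewidth (minimum energy uncertainty) is:

ΔE = ℏ/(2τ)
ΔE = (1.055e-34 J·s) / (2 × 8.728e-09 s)
ΔE = 6.041e-27 J = 37.707 neV

This natural linewidth limits the precision of spectroscopic measurements.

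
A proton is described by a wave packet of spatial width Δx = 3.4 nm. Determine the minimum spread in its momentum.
1.551 × 10^-26 kg·m/s

For a wave packet, the spatial width Δx and momentum spread Δp are related by the uncertainty principle:
ΔxΔp ≥ ℏ/2

The minimum momentum spread is:
Δp_min = ℏ/(2Δx)
Δp_min = (1.055e-34 J·s) / (2 × 3.400e-09 m)
Δp_min = 1.551e-26 kg·m/s

A wave packet cannot have both a well-defined position and well-defined momentum.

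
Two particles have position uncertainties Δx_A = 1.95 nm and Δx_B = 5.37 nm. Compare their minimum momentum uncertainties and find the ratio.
Particle A has the larger minimum momentum uncertainty, by a factor of 2.75.

For each particle, the minimum momentum uncertainty is Δp_min = ℏ/(2Δx):

Particle A: Δp_A = ℏ/(2×1.950e-09 m) = 2.704e-26 kg·m/s
Particle B: Δp_B = ℏ/(2×5.370e-09 m) = 9.819e-27 kg·m/s

Ratio: Δp_A/Δp_B = 2.75

Since Δp_min ∝ 1/Δx, the particle with smaller position uncertainty (A) has larger momentum uncertainty.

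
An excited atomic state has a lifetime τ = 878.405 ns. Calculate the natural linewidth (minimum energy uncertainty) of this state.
374.663 peV

Using the energy-time uncertainty principle:
ΔEΔt ≥ ℏ/2

The lifetime τ represents the time uncertainty Δt.
The natural linewidth (minimum energy uncertainty) is:

ΔE = ℏ/(2τ)
ΔE = (1.055e-34 J·s) / (2 × 8.784e-07 s)
ΔE = 6.003e-29 J = 374.663 peV

This natural linewidth limits the precision of spectroscopic measurements.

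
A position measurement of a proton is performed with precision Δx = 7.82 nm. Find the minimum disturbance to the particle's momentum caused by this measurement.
6.743 × 10^-27 kg·m/s

The uncertainty principle implies that measuring position disturbs momentum:
ΔxΔp ≥ ℏ/2

When we measure position with precision Δx, we necessarily introduce a momentum uncertainty:
Δp ≥ ℏ/(2Δx)
Δp_min = (1.055e-34 J·s) / (2 × 7.820e-09 m)
Δp_min = 6.743e-27 kg·m/s

The more precisely we measure position, the greater the momentum disturbance.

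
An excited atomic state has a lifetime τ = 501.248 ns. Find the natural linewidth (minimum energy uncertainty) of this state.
656.573 peV

Using the energy-time uncertainty principle:
ΔEΔt ≥ ℏ/2

The lifetime τ represents the time uncertainty Δt.
The natural linewidth (minimum energy uncertainty) is:

ΔE = ℏ/(2τ)
ΔE = (1.055e-34 J·s) / (2 × 5.012e-07 s)
ΔE = 1.052e-28 J = 656.573 peV

This natural linewidth limits the precision of spectroscopic measurements.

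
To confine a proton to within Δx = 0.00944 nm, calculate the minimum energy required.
58.212 meV

Localizing a particle requires giving it sufficient momentum uncertainty:

1. From uncertainty principle: Δp ≥ ℏ/(2Δx)
   Δp_min = (1.055e-34 J·s) / (2 × 9.440e-12 m)
   Δp_min = 5.586e-24 kg·m/s

2. This momentum uncertainty corresponds to kinetic energy:
   KE ≈ (Δp)²/(2m) = (5.586e-24)²/(2 × 1.673e-27 kg)
   KE = 9.327e-21 J = 58.212 meV

Tighter localization requires more energy.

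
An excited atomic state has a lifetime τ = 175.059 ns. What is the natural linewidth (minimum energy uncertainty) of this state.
1.880 neV

Using the energy-time uncertainty principle:
ΔEΔt ≥ ℏ/2

The lifetime τ represents the time uncertainty Δt.
The natural linewidth (minimum energy uncertainty) is:

ΔE = ℏ/(2τ)
ΔE = (1.055e-34 J·s) / (2 × 1.751e-07 s)
ΔE = 3.012e-28 J = 1.880 neV

This natural linewidth limits the precision of spectroscopic measurements.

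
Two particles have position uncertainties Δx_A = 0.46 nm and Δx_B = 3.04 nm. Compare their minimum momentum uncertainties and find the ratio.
Particle A has the larger minimum momentum uncertainty, by a factor of 6.61.

For each particle, the minimum momentum uncertainty is Δp_min = ℏ/(2Δx):

Particle A: Δp_A = ℏ/(2×4.600e-10 m) = 1.146e-25 kg·m/s
Particle B: Δp_B = ℏ/(2×3.040e-09 m) = 1.734e-26 kg·m/s

Ratio: Δp_A/Δp_B = 6.61

Since Δp_min ∝ 1/Δx, the particle with smaller position uncertainty (A) has larger momentum uncertainty.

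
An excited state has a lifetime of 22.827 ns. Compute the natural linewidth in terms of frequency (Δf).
3.486 MHz

Using the energy-time uncertainty principle and E = hf:
ΔEΔt ≥ ℏ/2
hΔf·Δt ≥ ℏ/2

The minimum frequency uncertainty is:
Δf = ℏ/(2hτ) = 1/(4πτ)
Δf = 1/(4π × 2.283e-08 s)
Δf = 3.486e+06 Hz = 3.486 MHz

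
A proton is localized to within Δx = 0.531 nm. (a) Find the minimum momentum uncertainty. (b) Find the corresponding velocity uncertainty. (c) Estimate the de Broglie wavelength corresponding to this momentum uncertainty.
(a) Δp_min = 9.930 × 10^-26 kg·m/s
(b) Δv_min = 59.368 m/s
(c) λ_dB = 6.673 nm

Step-by-step:

(a) From the uncertainty principle:
Δp_min = ℏ/(2Δx) = (1.055e-34 J·s)/(2 × 5.310e-10 m) = 9.930e-26 kg·m/s

(b) The velocity uncertainty:
Δv = Δp/m = (9.930e-26 kg·m/s)/(1.673e-27 kg) = 5.937e+01 m/s = 59.368 m/s

(c) The de Broglie wavelength for this momentum:
λ = h/p = (6.626e-34 J·s)/(9.930e-26 kg·m/s) = 6.673e-09 m = 6.673 nm

Note: The de Broglie wavelength is comparable to the localization size, as expected from wave-particle duality.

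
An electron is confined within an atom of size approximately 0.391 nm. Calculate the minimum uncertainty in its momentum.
1.349 × 10^-25 kg·m/s

Using the Heisenberg uncertainty principle:
ΔxΔp ≥ ℏ/2

With Δx ≈ L = 3.910e-10 m (the confinement size):
Δp_min = ℏ/(2Δx)
Δp_min = (1.055e-34 J·s) / (2 × 3.910e-10 m)
Δp_min = 1.349e-25 kg·m/s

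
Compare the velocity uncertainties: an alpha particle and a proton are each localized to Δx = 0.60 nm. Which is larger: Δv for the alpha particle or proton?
The proton has the larger minimum velocity uncertainty, by a ratio of 4.0.

For both particles, Δp_min = ℏ/(2Δx) = 8.788e-26 kg·m/s (same for both).

The velocity uncertainty is Δv = Δp/m:
- alpha particle: Δv = 8.788e-26 / 6.645e-27 = 1.323e+01 m/s = 13.226 m/s
- proton: Δv = 8.788e-26 / 1.673e-27 = 5.254e+01 m/s = 52.541 m/s

Ratio: 5.254e+01 / 1.323e+01 = 4.0

The lighter particle has larger velocity uncertainty because Δv ∝ 1/m.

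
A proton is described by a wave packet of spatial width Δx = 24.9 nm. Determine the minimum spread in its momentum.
2.118 × 10^-27 kg·m/s

For a wave packet, the spatial width Δx and momentum spread Δp are related by the uncertainty principle:
ΔxΔp ≥ ℏ/2

The minimum momentum spread is:
Δp_min = ℏ/(2Δx)
Δp_min = (1.055e-34 J·s) / (2 × 2.490e-08 m)
Δp_min = 2.118e-27 kg·m/s

A wave packet cannot have both a well-defined position and well-defined momentum.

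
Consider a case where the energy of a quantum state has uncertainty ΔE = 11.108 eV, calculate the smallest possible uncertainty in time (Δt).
29.628 as

Using the energy-time uncertainty principle:
ΔEΔt ≥ ℏ/2

The minimum uncertainty in time is:
Δt_min = ℏ/(2ΔE)
Δt_min = (1.055e-34 J·s) / (2 × 1.780e-18 J)
Δt_min = 2.963e-17 s = 29.628 as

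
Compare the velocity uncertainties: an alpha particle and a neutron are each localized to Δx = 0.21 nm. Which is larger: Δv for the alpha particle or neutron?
The neutron has the larger minimum velocity uncertainty, by a ratio of 4.0.

For both particles, Δp_min = ℏ/(2Δx) = 2.511e-25 kg·m/s (same for both).

The velocity uncertainty is Δv = Δp/m:
- alpha particle: Δv = 2.511e-25 / 6.645e-27 = 3.779e+01 m/s = 37.788 m/s
- neutron: Δv = 2.511e-25 / 1.675e-27 = 1.499e+02 m/s = 149.910 m/s

Ratio: 1.499e+02 / 3.779e+01 = 4.0

The lighter particle has larger velocity uncertainty because Δv ∝ 1/m.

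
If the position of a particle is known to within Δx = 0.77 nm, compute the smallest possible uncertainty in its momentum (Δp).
6.848 × 10^-26 kg·m/s

Using the Heisenberg uncertainty principle:
ΔxΔp ≥ ℏ/2

The minimum uncertainty in momentum is:
Δp_min = ℏ/(2Δx)
Δp_min = (1.055e-34 J·s) / (2 × 7.700e-10 m)
Δp_min = 6.848e-26 kg·m/s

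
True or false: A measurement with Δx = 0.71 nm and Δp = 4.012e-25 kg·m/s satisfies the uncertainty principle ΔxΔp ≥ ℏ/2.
Yes, it satisfies the uncertainty principle.

Calculate the product ΔxΔp:
ΔxΔp = (7.100e-10 m) × (4.012e-25 kg·m/s)
ΔxΔp = 2.849e-34 J·s

Compare to the minimum allowed value ℏ/2:
ℏ/2 = 5.273e-35 J·s

Since ΔxΔp = 2.849e-34 J·s ≥ 5.273e-35 J·s = ℏ/2,
the measurement satisfies the uncertainty principle.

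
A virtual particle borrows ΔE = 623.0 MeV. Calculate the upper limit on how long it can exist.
5.283 × 10^-25 s

Using the energy-time uncertainty principle:
ΔEΔt ≥ ℏ/2

For a virtual particle borrowing energy ΔE, the maximum lifetime is:
Δt_max = ℏ/(2ΔE)

Converting energy:
ΔE = 623.0 MeV = 9.982e-11 J

Δt_max = (1.055e-34 J·s) / (2 × 9.982e-11 J)
Δt_max = 5.283e-25 s = 5.283 × 10^-25 s

Virtual particles with higher borrowed energy exist for shorter times.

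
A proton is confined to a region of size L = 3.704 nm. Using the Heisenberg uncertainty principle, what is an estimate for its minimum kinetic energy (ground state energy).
378.105 neV

Using the uncertainty principle to estimate ground state energy:

1. The position uncertainty is approximately the confinement size:
   Δx ≈ L = 3.704e-09 m

2. From ΔxΔp ≥ ℏ/2, the minimum momentum uncertainty is:
   Δp ≈ ℏ/(2L) = 1.424e-26 kg·m/s

3. The kinetic energy is approximately:
   KE ≈ (Δp)²/(2m) = (1.424e-26)²/(2 × 1.673e-27 kg)
   KE ≈ 6.058e-26 J = 378.105 neV

This is an order-of-magnitude estimate of the ground state energy.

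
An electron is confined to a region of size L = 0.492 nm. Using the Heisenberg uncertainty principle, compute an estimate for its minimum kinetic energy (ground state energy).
39.349 meV

Using the uncertainty principle to estimate ground state energy:

1. The position uncertainty is approximately the confinement size:
   Δx ≈ L = 4.920e-10 m

2. From ΔxΔp ≥ ℏ/2, the minimum momentum uncertainty is:
   Δp ≈ ℏ/(2L) = 1.072e-25 kg·m/s

3. The kinetic energy is approximately:
   KE ≈ (Δp)²/(2m) = (1.072e-25)²/(2 × 9.109e-31 kg)
   KE ≈ 6.304e-21 J = 39.349 meV

This is an order-of-magnitude estimate of the ground state energy.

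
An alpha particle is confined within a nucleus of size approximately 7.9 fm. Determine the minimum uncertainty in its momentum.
6.675 × 10^-21 kg·m/s

Using the Heisenberg uncertainty principle:
ΔxΔp ≥ ℏ/2

With Δx ≈ L = 7.900e-15 m (the confinement size):
Δp_min = ℏ/(2Δx)
Δp_min = (1.055e-34 J·s) / (2 × 7.900e-15 m)
Δp_min = 6.675e-21 kg·m/s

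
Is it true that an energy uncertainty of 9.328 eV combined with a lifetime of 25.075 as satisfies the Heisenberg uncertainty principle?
No, it violates the uncertainty relation.

Calculate the product ΔEΔt:
ΔE = 9.328 eV = 1.495e-18 J
ΔEΔt = (1.495e-18 J) × (2.507e-17 s)
ΔEΔt = 3.747e-35 J·s

Compare to the minimum allowed value ℏ/2:
ℏ/2 = 5.273e-35 J·s

Since ΔEΔt = 3.747e-35 J·s < 5.273e-35 J·s = ℏ/2,
this violates the uncertainty relation.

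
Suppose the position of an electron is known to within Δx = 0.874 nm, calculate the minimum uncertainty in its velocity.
66.229 km/s

Using the Heisenberg uncertainty principle and Δp = mΔv:
ΔxΔp ≥ ℏ/2
Δx(mΔv) ≥ ℏ/2

The minimum uncertainty in velocity is:
Δv_min = ℏ/(2mΔx)
Δv_min = (1.055e-34 J·s) / (2 × 9.109e-31 kg × 8.740e-10 m)
Δv_min = 6.623e+04 m/s = 66.229 km/s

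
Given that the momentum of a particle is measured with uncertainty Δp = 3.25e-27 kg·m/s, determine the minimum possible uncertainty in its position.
16.224 nm

Using the Heisenberg uncertainty principle:
ΔxΔp ≥ ℏ/2

The minimum uncertainty in position is:
Δx_min = ℏ/(2Δp)
Δx_min = (1.055e-34 J·s) / (2 × 3.250e-27 kg·m/s)
Δx_min = 1.622e-08 m = 16.224 nm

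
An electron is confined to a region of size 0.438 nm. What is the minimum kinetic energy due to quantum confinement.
49.649 meV

Using the uncertainty principle:

1. Position uncertainty: Δx ≈ 4.380e-10 m
2. Minimum momentum uncertainty: Δp = ℏ/(2Δx) = 1.204e-25 kg·m/s
3. Minimum kinetic energy:
   KE = (Δp)²/(2m) = (1.204e-25)²/(2 × 9.109e-31 kg)
   KE = 7.955e-21 J = 49.649 meV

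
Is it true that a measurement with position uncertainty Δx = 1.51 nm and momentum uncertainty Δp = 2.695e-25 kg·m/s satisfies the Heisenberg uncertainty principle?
Yes, it satisfies the uncertainty principle.

Calculate the product ΔxΔp:
ΔxΔp = (1.510e-09 m) × (2.695e-25 kg·m/s)
ΔxΔp = 4.069e-34 J·s

Compare to the minimum allowed value ℏ/2:
ℏ/2 = 5.273e-35 J·s

Since ΔxΔp = 4.069e-34 J·s ≥ 5.273e-35 J·s = ℏ/2,
the measurement satisfies the uncertainty principle.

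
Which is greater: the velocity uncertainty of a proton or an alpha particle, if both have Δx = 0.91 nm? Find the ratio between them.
The proton has the larger minimum velocity uncertainty, by a ratio of 4.0.

For both particles, Δp_min = ℏ/(2Δx) = 5.794e-26 kg·m/s (same for both).

The velocity uncertainty is Δv = Δp/m:
- proton: Δv = 5.794e-26 / 1.673e-27 = 3.464e+01 m/s = 34.642 m/s
- alpha particle: Δv = 5.794e-26 / 6.645e-27 = 8.720e+00 m/s = 8.720 m/s

Ratio: 3.464e+01 / 8.720e+00 = 4.0

The lighter particle has larger velocity uncertainty because Δv ∝ 1/m.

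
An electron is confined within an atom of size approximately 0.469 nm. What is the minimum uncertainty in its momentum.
1.124 × 10^-25 kg·m/s

Using the Heisenberg uncertainty principle:
ΔxΔp ≥ ℏ/2

With Δx ≈ L = 4.690e-10 m (the confinement size):
Δp_min = ℏ/(2Δx)
Δp_min = (1.055e-34 J·s) / (2 × 4.690e-10 m)
Δp_min = 1.124e-25 kg·m/s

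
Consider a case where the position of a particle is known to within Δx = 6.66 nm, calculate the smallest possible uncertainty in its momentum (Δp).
7.917 × 10^-27 kg·m/s

Using the Heisenberg uncertainty principle:
ΔxΔp ≥ ℏ/2

The minimum uncertainty in momentum is:
Δp_min = ℏ/(2Δx)
Δp_min = (1.055e-34 J·s) / (2 × 6.660e-09 m)
Δp_min = 7.917e-27 kg·m/s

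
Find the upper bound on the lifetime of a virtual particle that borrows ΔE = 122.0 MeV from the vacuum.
2.698 ys

Using the energy-time uncertainty principle:
ΔEΔt ≥ ℏ/2

For a virtual particle borrowing energy ΔE, the maximum lifetime is:
Δt_max = ℏ/(2ΔE)

Converting energy:
ΔE = 122.0 MeV = 1.955e-11 J

Δt_max = (1.055e-34 J·s) / (2 × 1.955e-11 J)
Δt_max = 2.698e-24 s = 2.698 ys

Virtual particles with higher borrowed energy exist for shorter times.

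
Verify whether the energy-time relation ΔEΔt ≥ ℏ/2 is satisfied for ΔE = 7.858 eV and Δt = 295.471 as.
Yes, it satisfies the uncertainty relation.

Calculate the product ΔEΔt:
ΔE = 7.858 eV = 1.259e-18 J
ΔEΔt = (1.259e-18 J) × (2.955e-16 s)
ΔEΔt = 3.720e-34 J·s

Compare to the minimum allowed value ℏ/2:
ℏ/2 = 5.273e-35 J·s

Since ΔEΔt = 3.720e-34 J·s ≥ 5.273e-35 J·s = ℏ/2,
this satisfies the uncertainty relation.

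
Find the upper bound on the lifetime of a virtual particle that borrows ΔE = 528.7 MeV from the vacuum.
6.225 × 10^-25 s

Using the energy-time uncertainty principle:
ΔEΔt ≥ ℏ/2

For a virtual particle borrowing energy ΔE, the maximum lifetime is:
Δt_max = ℏ/(2ΔE)

Converting energy:
ΔE = 528.7 MeV = 8.471e-11 J

Δt_max = (1.055e-34 J·s) / (2 × 8.471e-11 J)
Δt_max = 6.225e-25 s = 6.225 × 10^-25 s

Virtual particles with higher borrowed energy exist for shorter times.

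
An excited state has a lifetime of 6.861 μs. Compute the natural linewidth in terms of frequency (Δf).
11.599 kHz

Using the energy-time uncertainty principle and E = hf:
ΔEΔt ≥ ℏ/2
hΔf·Δt ≥ ℏ/2

The minimum frequency uncertainty is:
Δf = ℏ/(2hτ) = 1/(4πτ)
Δf = 1/(4π × 6.861e-06 s)
Δf = 1.160e+04 Hz = 11.599 kHz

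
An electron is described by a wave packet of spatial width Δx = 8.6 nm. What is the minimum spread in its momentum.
6.131 × 10^-27 kg·m/s

For a wave packet, the spatial width Δx and momentum spread Δp are related by the uncertainty principle:
ΔxΔp ≥ ℏ/2

The minimum momentum spread is:
Δp_min = ℏ/(2Δx)
Δp_min = (1.055e-34 J·s) / (2 × 8.600e-09 m)
Δp_min = 6.131e-27 kg·m/s

A wave packet cannot have both a well-defined position and well-defined momentum.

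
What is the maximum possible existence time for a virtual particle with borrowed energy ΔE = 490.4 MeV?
6.711 × 10^-25 s

Using the energy-time uncertainty principle:
ΔEΔt ≥ ℏ/2

For a virtual particle borrowing energy ΔE, the maximum lifetime is:
Δt_max = ℏ/(2ΔE)

Converting energy:
ΔE = 490.4 MeV = 7.857e-11 J

Δt_max = (1.055e-34 J·s) / (2 × 7.857e-11 J)
Δt_max = 6.711e-25 s = 6.711 × 10^-25 s

Virtual particles with higher borrowed energy exist for shorter times.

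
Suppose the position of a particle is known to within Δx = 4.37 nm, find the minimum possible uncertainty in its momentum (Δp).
1.207 × 10^-26 kg·m/s

Using the Heisenberg uncertainty principle:
ΔxΔp ≥ ℏ/2

The minimum uncertainty in momentum is:
Δp_min = ℏ/(2Δx)
Δp_min = (1.055e-34 J·s) / (2 × 4.370e-09 m)
Δp_min = 1.207e-26 kg·m/s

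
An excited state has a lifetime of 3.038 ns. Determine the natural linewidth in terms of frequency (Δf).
26.194 MHz

Using the energy-time uncertainty principle and E = hf:
ΔEΔt ≥ ℏ/2
hΔf·Δt ≥ ℏ/2

The minimum frequency uncertainty is:
Δf = ℏ/(2hτ) = 1/(4πτ)
Δf = 1/(4π × 3.038e-09 s)
Δf = 2.619e+07 Hz = 26.194 MHz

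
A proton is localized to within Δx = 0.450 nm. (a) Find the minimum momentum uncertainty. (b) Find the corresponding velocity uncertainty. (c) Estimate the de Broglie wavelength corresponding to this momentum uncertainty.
(a) Δp_min = 1.172 × 10^-25 kg·m/s
(b) Δv_min = 70.054 m/s
(c) λ_dB = 5.655 nm

Step-by-step:

(a) From the uncertainty principle:
Δp_min = ℏ/(2Δx) = (1.055e-34 J·s)/(2 × 4.500e-10 m) = 1.172e-25 kg·m/s

(b) The velocity uncertainty:
Δv = Δp/m = (1.172e-25 kg·m/s)/(1.673e-27 kg) = 7.005e+01 m/s = 70.054 m/s

(c) The de Broglie wavelength for this momentum:
λ = h/p = (6.626e-34 J·s)/(1.172e-25 kg·m/s) = 5.655e-09 m = 5.655 nm

Note: The de Broglie wavelength is comparable to the localization size, as expected from wave-particle duality.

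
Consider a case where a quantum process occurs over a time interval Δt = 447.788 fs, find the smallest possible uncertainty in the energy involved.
734.959 μeV

Using the energy-time uncertainty principle:
ΔEΔt ≥ ℏ/2

The minimum uncertainty in energy is:
ΔE_min = ℏ/(2Δt)
ΔE_min = (1.055e-34 J·s) / (2 × 4.478e-13 s)
ΔE_min = 1.178e-22 J = 734.959 μeV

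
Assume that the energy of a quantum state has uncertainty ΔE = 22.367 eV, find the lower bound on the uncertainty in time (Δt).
14.714 as

Using the energy-time uncertainty principle:
ΔEΔt ≥ ℏ/2

The minimum uncertainty in time is:
Δt_min = ℏ/(2ΔE)
Δt_min = (1.055e-34 J·s) / (2 × 3.584e-18 J)
Δt_min = 1.471e-17 s = 14.714 as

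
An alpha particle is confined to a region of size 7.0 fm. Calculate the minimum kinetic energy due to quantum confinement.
26.649 keV

Using the uncertainty principle:

1. Position uncertainty: Δx ≈ 7.000e-15 m
2. Minimum momentum uncertainty: Δp = ℏ/(2Δx) = 7.533e-21 kg·m/s
3. Minimum kinetic energy:
   KE = (Δp)²/(2m) = (7.533e-21)²/(2 × 6.645e-27 kg)
   KE = 4.270e-15 J = 26.649 keV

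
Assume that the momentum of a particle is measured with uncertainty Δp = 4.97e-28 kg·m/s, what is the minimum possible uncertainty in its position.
106.094 nm

Using the Heisenberg uncertainty principle:
ΔxΔp ≥ ℏ/2

The minimum uncertainty in position is:
Δx_min = ℏ/(2Δp)
Δx_min = (1.055e-34 J·s) / (2 × 4.970e-28 kg·m/s)
Δx_min = 1.061e-07 m = 106.094 nm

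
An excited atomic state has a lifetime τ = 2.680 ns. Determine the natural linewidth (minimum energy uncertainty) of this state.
122.801 neV

Using the energy-time uncertainty principle:
ΔEΔt ≥ ℏ/2

The lifetime τ represents the time uncertainty Δt.
The natural linewidth (minimum energy uncertainty) is:

ΔE = ℏ/(2τ)
ΔE = (1.055e-34 J·s) / (2 × 2.680e-09 s)
ΔE = 1.967e-26 J = 122.801 neV

This natural linewidth limits the precision of spectroscopic measurements.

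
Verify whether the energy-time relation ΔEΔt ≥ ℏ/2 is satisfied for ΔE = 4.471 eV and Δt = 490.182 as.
Yes, it satisfies the uncertainty relation.

Calculate the product ΔEΔt:
ΔE = 4.471 eV = 7.163e-19 J
ΔEΔt = (7.163e-19 J) × (4.902e-16 s)
ΔEΔt = 3.511e-34 J·s

Compare to the minimum allowed value ℏ/2:
ℏ/2 = 5.273e-35 J·s

Since ΔEΔt = 3.511e-34 J·s ≥ 5.273e-35 J·s = ℏ/2,
this satisfies the uncertainty relation.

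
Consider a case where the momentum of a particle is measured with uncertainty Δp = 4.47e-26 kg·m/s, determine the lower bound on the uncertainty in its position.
1.180 nm

Using the Heisenberg uncertainty principle:
ΔxΔp ≥ ℏ/2

The minimum uncertainty in position is:
Δx_min = ℏ/(2Δp)
Δx_min = (1.055e-34 J·s) / (2 × 4.470e-26 kg·m/s)
Δx_min = 1.180e-09 m = 1.180 nm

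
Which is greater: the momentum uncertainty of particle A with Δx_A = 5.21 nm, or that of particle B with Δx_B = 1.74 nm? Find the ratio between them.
Particle B has the larger minimum momentum uncertainty, by a factor of 2.99.

For each particle, the minimum momentum uncertainty is Δp_min = ℏ/(2Δx):

Particle A: Δp_A = ℏ/(2×5.210e-09 m) = 1.012e-26 kg·m/s
Particle B: Δp_B = ℏ/(2×1.740e-09 m) = 3.030e-26 kg·m/s

Ratio: Δp_B/Δp_A = 2.99

Since Δp_min ∝ 1/Δx, the particle with smaller position uncertainty (B) has larger momentum uncertainty.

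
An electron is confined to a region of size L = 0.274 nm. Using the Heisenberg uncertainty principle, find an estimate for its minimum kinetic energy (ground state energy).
126.871 meV

Using the uncertainty principle to estimate ground state energy:

1. The position uncertainty is approximately the confinement size:
   Δx ≈ L = 2.740e-10 m

2. From ΔxΔp ≥ ℏ/2, the minimum momentum uncertainty is:
   Δp ≈ ℏ/(2L) = 1.924e-25 kg·m/s

3. The kinetic energy is approximately:
   KE ≈ (Δp)²/(2m) = (1.924e-25)²/(2 × 9.109e-31 kg)
   KE ≈ 2.033e-20 J = 126.871 meV

This is an order-of-magnitude estimate of the ground state energy.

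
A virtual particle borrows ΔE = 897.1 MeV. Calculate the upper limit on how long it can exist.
3.669 × 10^-25 s

Using the energy-time uncertainty principle:
ΔEΔt ≥ ℏ/2

For a virtual particle borrowing energy ΔE, the maximum lifetime is:
Δt_max = ℏ/(2ΔE)

Converting energy:
ΔE = 897.1 MeV = 1.437e-10 J

Δt_max = (1.055e-34 J·s) / (2 × 1.437e-10 J)
Δt_max = 3.669e-25 s = 3.669 × 10^-25 s

Virtual particles with higher borrowed energy exist for shorter times.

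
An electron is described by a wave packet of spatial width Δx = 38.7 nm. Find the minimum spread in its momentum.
1.362 × 10^-27 kg·m/s

For a wave packet, the spatial width Δx and momentum spread Δp are related by the uncertainty principle:
ΔxΔp ≥ ℏ/2

The minimum momentum spread is:
Δp_min = ℏ/(2Δx)
Δp_min = (1.055e-34 J·s) / (2 × 3.870e-08 m)
Δp_min = 1.362e-27 kg·m/s

A wave packet cannot have both a well-defined position and well-defined momentum.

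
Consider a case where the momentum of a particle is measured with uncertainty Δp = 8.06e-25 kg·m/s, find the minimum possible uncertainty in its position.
65.420 pm

Using the Heisenberg uncertainty principle:
ΔxΔp ≥ ℏ/2

The minimum uncertainty in position is:
Δx_min = ℏ/(2Δp)
Δx_min = (1.055e-34 J·s) / (2 × 8.060e-25 kg·m/s)
Δx_min = 6.542e-11 m = 65.420 pm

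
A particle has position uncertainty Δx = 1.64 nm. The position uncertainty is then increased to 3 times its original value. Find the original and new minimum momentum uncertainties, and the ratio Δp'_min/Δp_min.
Original Δp_min = 3.215 × 10^-26 kg·m/s; new Δp'_min = 1.072 × 10^-26 kg·m/s; ratio Δp'_min/Δp_min = 1/3.

From the uncertainty principle ΔxΔp ≥ ℏ/2, the minimum momentum uncertainty is Δp_min = ℏ/(2Δx).

Original (Δx = 1.64 nm = 1.640e-09 m):
Δp_min = (1.055e-34 J·s)/(2 × 1.640e-09 m) = 3.215e-26 kg·m/s

When Δx → 3Δx:
Δp'_min = ℏ/(2 × 3Δx) = (1/3) × ℏ/(2Δx) = (1/3) × Δp_min
Δp'_min = 1/3 × 3.215e-26 kg·m/s = 1.072e-26 kg·m/s

Since Δp_min ∝ 1/Δx, when Δx is increased to 3 times its original value, Δp_min decreases to 1/3 of its original value.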